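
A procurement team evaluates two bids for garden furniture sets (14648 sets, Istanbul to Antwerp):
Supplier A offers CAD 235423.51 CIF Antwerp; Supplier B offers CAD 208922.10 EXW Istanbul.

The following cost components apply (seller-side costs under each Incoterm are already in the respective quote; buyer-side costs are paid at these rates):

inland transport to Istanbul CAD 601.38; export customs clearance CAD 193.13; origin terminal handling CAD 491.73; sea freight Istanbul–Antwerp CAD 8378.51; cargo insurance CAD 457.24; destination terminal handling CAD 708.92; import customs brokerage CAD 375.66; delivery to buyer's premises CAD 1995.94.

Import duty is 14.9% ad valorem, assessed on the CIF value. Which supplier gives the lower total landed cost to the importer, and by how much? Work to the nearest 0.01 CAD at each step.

Supplier A (CIF):
The CIF price already equals the CIF value: 235423.51
Import duty = 235423.51 × 14.9% = 35078.10
Buyer bears (A): 708.92 + 375.66 + 1995.94 = 3080.52
Landed cost (A) = invoice 235423.51 + 3080.52 + duty 35078.10 = 273582.13
Supplier B (EXW):
CIF value = EXW price + inland to port + export clearance + origin terminal + freight + insurance = 208922.10 + 601.38 + 193.13 + 491.73 + 8378.51 + 457.24 = 219044.09
Import duty = 219044.09 × 14.9% = 32637.57
Buyer bears (B): 601.38 + 193.13 + 491.73 + 8378.51 + 457.24 + 708.92 + 375.66 + 1995.94 = 13202.51
Landed cost (B) = invoice 208922.10 + 13202.51 + duty 32637.57 = 254762.18
Difference = |273582.13 − 254762.18| = 18819.95

Supplier B is cheaper by CAD 18819.95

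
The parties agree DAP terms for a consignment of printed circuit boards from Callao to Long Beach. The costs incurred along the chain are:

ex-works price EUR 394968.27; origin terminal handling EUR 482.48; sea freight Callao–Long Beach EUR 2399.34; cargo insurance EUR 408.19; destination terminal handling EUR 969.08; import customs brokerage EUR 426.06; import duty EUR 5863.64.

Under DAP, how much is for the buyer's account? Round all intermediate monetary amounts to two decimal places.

Buyer's account: EUR 6289.70

DAP: the seller bears all costs to the named destination except import duty and clearance.
Seller's account: goods 394968.27 + origin terminal 482.48 + freight 2399.34 + insurance 408.19 + destination terminal 969.08 = 399227.36
Buyer's account: brokerage 426.06 + duty 5863.64 = 6289.70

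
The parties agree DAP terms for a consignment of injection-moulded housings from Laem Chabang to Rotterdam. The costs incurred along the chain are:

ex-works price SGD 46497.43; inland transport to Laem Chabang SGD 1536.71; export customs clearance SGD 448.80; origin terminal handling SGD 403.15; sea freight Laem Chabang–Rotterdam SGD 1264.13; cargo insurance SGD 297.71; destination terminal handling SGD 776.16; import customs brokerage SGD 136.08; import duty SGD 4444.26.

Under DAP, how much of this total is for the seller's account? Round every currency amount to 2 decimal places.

DAP: the seller bears all costs to the named destination except import duty and clearance.
Seller's account: goods 46497.43 + inland to port 1536.71 + export clearance 448.80 + origin terminal 403.15 + freight 1264.13 + insurance 297.71 + destination terminal 776.16 = 51224.09
Buyer's account: brokerage 136.08 + duty 4444.26 = 4580.34

Seller's account: SGD 51224.09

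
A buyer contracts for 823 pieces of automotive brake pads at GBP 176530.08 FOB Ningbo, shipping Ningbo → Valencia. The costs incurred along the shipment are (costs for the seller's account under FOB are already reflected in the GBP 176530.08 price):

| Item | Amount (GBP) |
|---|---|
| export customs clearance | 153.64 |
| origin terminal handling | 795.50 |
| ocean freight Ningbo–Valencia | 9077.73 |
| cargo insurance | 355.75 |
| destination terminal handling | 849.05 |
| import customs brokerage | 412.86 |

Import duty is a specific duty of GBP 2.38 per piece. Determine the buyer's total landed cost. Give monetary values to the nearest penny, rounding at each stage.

Total landed cost: GBP 189184.21

FOB: the seller bears costs until goods are on board at the origin port; the buyer bears freight, insurance and all costs thereafter.
Already in the invoice (seller's account under FOB): export clearance, origin terminal — exclude.
CIF value = FOB price + freight + insurance = 176530.08 + 9077.73 + 355.75 = 185963.56
Import duty = 823 × 2.38 = 1958.74
Buyer bears: freight 9077.73 + insurance 355.75 + destination terminal 849.05 + brokerage 412.86 + duty 1958.74 = 12654.13
Landed cost = invoice 176530.08 + 12654.13 = 189184.21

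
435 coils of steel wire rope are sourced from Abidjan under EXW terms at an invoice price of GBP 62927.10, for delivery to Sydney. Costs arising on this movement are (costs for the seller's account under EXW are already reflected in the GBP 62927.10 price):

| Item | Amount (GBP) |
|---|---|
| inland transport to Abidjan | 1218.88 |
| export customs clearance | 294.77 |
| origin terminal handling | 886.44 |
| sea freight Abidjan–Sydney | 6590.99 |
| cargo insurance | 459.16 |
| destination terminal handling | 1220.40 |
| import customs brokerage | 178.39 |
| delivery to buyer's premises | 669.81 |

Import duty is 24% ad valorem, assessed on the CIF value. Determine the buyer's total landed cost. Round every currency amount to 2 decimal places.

EXW: the seller makes goods available at their premises; the buyer bears all onward costs.
CIF value = EXW price + inland to port + export clearance + origin terminal + freight + insurance = 62927.10 + 1218.88 + 294.77 + 886.44 + 6590.99 + 459.16 = 72377.34
Import duty = 72377.34 × 24% = 17370.56
Buyer bears: inland to port 1218.88 + export clearance 294.77 + origin terminal 886.44 + freight 6590.99 + insurance 459.16 + destination terminal 1220.40 + brokerage 178.39 + delivery 669.81 + duty 17370.56 = 28889.40
Landed cost = invoice 62927.10 + 28889.40 = 91816.50

Total landed cost: GBP 91816.50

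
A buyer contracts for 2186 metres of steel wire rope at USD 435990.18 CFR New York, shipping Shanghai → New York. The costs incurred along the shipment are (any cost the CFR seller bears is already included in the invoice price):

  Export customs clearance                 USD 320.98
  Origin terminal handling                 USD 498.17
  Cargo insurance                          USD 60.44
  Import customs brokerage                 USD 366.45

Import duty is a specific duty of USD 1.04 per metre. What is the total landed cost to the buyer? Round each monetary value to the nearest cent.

CFR: the seller pays costs through ocean freight to the destination port, but not insurance.
Already in the invoice (seller's account under CFR): export clearance, origin terminal — exclude.
CIF value = CFR price + insurance = 435990.18 + 60.44 = 436050.62
Import duty = 2186 × 1.04 = 2273.44
Buyer bears: insurance 60.44 + brokerage 366.45 + duty 2273.44 = 2700.33
Landed cost = invoice 435990.18 + 2700.33 = 438690.51

Total landed cost: USD 438690.51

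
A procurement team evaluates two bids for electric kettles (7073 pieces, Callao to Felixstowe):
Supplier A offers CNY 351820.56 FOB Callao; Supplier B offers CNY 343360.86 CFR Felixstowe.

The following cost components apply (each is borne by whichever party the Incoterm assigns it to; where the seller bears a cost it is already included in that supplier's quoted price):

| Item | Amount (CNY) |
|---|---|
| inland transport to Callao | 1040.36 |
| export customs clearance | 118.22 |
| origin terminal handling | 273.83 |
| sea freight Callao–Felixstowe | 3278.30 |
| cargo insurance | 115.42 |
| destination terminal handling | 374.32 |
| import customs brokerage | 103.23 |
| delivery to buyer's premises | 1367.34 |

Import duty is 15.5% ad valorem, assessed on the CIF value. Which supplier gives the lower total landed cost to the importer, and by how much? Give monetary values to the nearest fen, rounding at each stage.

Supplier A (FOB):
CIF value = FOB price + freight + insurance = 351820.56 + 3278.30 + 115.42 = 355214.28
Import duty = 355214.28 × 15.5% = 55058.21
Buyer bears (A): 3278.30 + 115.42 + 374.32 + 103.23 + 1367.34 = 5238.61
Landed cost (A) = invoice 351820.56 + 5238.61 + duty 55058.21 = 412117.38
Supplier B (CFR):
CIF value = CFR price + insurance = 343360.86 + 115.42 = 343476.28
Import duty = 343476.28 × 15.5% = 53238.82
Buyer bears (B): 115.42 + 374.32 + 103.23 + 1367.34 = 1960.31
Landed cost (B) = invoice 343360.86 + 1960.31 + duty 53238.82 = 398559.99
Difference = |412117.38 − 398559.99| = 13557.39

Supplier B is cheaper by CNY 13557.39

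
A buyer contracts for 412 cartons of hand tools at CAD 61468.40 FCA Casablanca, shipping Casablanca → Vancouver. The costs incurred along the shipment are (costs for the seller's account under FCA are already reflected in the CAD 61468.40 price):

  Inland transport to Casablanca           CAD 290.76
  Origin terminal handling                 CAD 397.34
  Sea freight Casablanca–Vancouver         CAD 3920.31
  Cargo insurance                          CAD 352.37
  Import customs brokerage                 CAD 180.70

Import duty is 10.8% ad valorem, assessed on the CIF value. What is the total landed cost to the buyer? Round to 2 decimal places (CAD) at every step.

Total landed cost: CAD 73462.07

FCA: the seller delivers export-cleared goods to the carrier; the buyer bears costs from that point.
Already in the invoice (seller's account under FCA): inland to port — exclude.
CIF value = FCA price + origin terminal + freight + insurance = 61468.40 + 397.34 + 3920.31 + 352.37 = 66138.42
Import duty = 66138.42 × 10.8% = 7142.95
Buyer bears: origin terminal 397.34 + freight 3920.31 + insurance 352.37 + brokerage 180.70 + duty 7142.95 = 11993.67
Landed cost = invoice 61468.40 + 11993.67 = 73462.07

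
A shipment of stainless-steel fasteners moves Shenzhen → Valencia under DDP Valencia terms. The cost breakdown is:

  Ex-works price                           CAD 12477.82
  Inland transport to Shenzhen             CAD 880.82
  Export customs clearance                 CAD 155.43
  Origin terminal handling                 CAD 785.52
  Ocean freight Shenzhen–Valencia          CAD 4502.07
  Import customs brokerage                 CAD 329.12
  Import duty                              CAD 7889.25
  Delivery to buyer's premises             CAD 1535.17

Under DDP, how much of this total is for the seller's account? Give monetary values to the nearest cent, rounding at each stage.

DDP: the seller bears all costs including import duty.
Seller's account: goods 12477.82 + inland to port 880.82 + export clearance 155.43 + origin terminal 785.52 + freight 4502.07 + brokerage 329.12 + duty 7889.25 + delivery 1535.17 = 28555.20
Buyer's account: 0.00

Seller's account: CAD 28555.20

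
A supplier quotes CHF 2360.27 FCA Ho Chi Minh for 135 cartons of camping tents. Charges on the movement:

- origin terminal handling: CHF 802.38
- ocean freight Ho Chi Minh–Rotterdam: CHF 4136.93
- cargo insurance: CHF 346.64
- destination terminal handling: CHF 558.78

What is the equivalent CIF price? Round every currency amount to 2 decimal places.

Not relevant to the conversion: destination terminal — on the buyer under both terms; not part of either seller's price.
From FCA to CIF, the seller additionally bears: origin terminal, freight, insurance.
CIF price = 2360.27 + 802.38 + 4136.93 + 346.64 = 7646.22

CIF price: CHF 7646.22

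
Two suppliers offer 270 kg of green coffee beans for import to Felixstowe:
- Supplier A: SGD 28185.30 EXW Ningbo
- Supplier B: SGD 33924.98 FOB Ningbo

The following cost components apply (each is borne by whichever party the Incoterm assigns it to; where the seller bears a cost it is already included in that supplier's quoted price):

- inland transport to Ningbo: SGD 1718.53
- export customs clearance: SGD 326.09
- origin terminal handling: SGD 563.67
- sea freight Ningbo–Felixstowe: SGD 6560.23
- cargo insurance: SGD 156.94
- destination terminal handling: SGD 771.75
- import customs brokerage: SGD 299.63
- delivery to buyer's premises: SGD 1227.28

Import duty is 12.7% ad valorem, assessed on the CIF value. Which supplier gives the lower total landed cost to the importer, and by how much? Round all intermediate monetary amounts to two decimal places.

Supplier A (EXW):
CIF value = EXW price + inland to port + export clearance + origin terminal + freight + insurance = 28185.30 + 1718.53 + 326.09 + 563.67 + 6560.23 + 156.94 = 37510.76
Import duty = 37510.76 × 12.7% = 4763.87
Buyer bears (A): 1718.53 + 326.09 + 563.67 + 6560.23 + 156.94 + 771.75 + 299.63 + 1227.28 = 11624.12
Landed cost (A) = invoice 28185.30 + 11624.12 + duty 4763.87 = 44573.29
Supplier B (FOB):
CIF value = FOB price + freight + insurance = 33924.98 + 6560.23 + 156.94 = 40642.15
Import duty = 40642.15 × 12.7% = 5161.55
Buyer bears (B): 6560.23 + 156.94 + 771.75 + 299.63 + 1227.28 = 9015.83
Landed cost (B) = invoice 33924.98 + 9015.83 + duty 5161.55 = 48102.36
Difference = |44573.29 − 48102.36| = 3529.07

Supplier A is cheaper by SGD 3529.07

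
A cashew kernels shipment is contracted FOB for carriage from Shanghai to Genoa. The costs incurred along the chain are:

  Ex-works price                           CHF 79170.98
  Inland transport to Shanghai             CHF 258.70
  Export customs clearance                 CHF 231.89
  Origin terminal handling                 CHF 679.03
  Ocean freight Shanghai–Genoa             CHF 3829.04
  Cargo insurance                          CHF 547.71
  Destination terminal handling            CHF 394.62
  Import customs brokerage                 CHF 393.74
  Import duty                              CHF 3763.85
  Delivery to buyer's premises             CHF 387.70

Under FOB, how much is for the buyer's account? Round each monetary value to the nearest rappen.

Buyer's account: CHF 9316.66

FOB: the seller bears costs until goods are on board at the origin port; the buyer bears freight, insurance and all costs thereafter.
Seller's account: goods 79170.98 + inland to port 258.70 + export clearance 231.89 + origin terminal 679.03 = 80340.60
Buyer's account: freight 3829.04 + insurance 547.71 + destination terminal 394.62 + brokerage 393.74 + duty 3763.85 + delivery 387.70 = 9316.66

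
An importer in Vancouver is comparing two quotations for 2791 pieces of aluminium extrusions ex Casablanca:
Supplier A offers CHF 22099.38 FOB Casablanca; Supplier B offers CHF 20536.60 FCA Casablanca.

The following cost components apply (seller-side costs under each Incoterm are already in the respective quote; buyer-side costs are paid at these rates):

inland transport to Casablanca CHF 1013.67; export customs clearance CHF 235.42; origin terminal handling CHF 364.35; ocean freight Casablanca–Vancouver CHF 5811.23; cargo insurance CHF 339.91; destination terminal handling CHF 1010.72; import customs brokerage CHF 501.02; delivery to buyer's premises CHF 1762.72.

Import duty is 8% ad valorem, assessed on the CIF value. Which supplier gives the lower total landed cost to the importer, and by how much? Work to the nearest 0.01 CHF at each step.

Supplier A (FOB):
CIF value = FOB price + freight + insurance = 22099.38 + 5811.23 + 339.91 = 28250.52
Import duty = 28250.52 × 8% = 2260.04
Buyer bears (A): 5811.23 + 339.91 + 1010.72 + 501.02 + 1762.72 = 9425.60
Landed cost (A) = invoice 22099.38 + 9425.60 + duty 2260.04 = 33785.02
Supplier B (FCA):
CIF value = FCA price + origin terminal + freight + insurance = 20536.60 + 364.35 + 5811.23 + 339.91 = 27052.09
Import duty = 27052.09 × 8% = 2164.17
Buyer bears (B): 364.35 + 5811.23 + 339.91 + 1010.72 + 501.02 + 1762.72 = 9789.95
Landed cost (B) = invoice 20536.60 + 9789.95 + duty 2164.17 = 32490.72
Difference = |33785.02 − 32490.72| = 1294.30

Supplier B is cheaper by CHF 1294.30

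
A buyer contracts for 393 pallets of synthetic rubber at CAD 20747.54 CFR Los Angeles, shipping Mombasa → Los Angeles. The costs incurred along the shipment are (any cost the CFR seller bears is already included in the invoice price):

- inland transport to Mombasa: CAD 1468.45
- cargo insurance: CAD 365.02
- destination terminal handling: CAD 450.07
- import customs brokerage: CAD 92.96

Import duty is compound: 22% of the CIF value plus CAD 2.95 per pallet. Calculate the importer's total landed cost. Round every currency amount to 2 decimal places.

Total landed cost: CAD 27459.70

CFR: the seller pays costs through ocean freight to the destination port, but not insurance.
Already in the invoice (seller's account under CFR): inland to port — exclude.
CIF value = CFR price + insurance = 20747.54 + 365.02 = 21112.56
Ad valorem component: 21112.56 × 22% = 4644.76
Specific component: 393 × 2.95 = 1159.35
Import duty = 4644.76 + 1159.35 = 5804.11
Buyer bears: insurance 365.02 + destination terminal 450.07 + brokerage 92.96 + duty 5804.11 = 6712.16
Landed cost = invoice 20747.54 + 6712.16 = 27459.70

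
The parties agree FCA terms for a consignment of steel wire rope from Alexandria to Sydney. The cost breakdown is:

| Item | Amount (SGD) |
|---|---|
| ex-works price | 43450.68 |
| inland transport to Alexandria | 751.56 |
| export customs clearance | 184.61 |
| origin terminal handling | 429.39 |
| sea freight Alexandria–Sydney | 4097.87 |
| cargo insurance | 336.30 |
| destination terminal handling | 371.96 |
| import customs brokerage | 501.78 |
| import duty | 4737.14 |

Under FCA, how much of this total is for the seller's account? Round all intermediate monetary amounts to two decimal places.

FCA: the seller delivers export-cleared goods to the carrier; the buyer bears costs from that point.
Seller's account: goods 43450.68 + inland to port 751.56 + export clearance 184.61 = 44386.85
Buyer's account: origin terminal 429.39 + freight 4097.87 + insurance 336.30 + destination terminal 371.96 + brokerage 501.78 + duty 4737.14 = 10474.44

Seller's account: SGD 44386.85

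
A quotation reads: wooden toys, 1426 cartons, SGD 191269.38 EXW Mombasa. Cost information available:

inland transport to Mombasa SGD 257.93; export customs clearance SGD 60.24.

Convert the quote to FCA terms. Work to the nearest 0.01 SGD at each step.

From EXW to FCA, the seller additionally bears: inland to port, export clearance.
FCA price = 191269.38 + 257.93 + 60.24 = 191587.55

FCA price: SGD 191587.55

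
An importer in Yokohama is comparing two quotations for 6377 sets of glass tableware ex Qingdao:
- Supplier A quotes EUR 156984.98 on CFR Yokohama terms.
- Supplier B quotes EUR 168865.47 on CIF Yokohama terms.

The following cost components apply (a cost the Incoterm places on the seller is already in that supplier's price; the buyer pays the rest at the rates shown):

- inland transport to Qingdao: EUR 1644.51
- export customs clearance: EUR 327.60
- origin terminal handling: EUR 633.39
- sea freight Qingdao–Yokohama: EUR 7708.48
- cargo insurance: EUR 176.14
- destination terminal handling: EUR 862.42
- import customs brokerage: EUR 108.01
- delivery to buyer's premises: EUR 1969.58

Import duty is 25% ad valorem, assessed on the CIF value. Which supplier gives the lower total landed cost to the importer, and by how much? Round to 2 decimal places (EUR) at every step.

Supplier A (CFR):
CIF value = CFR price + insurance = 156984.98 + 176.14 = 157161.12
Import duty = 157161.12 × 25% = 39290.28
Buyer bears (A): 176.14 + 862.42 + 108.01 + 1969.58 = 3116.15
Landed cost (A) = invoice 156984.98 + 3116.15 + duty 39290.28 = 199391.41
Supplier B (CIF):
The CIF price already equals the CIF value: 168865.47
Import duty = 168865.47 × 25% = 42216.37
Buyer bears (B): 862.42 + 108.01 + 1969.58 = 2940.01
Landed cost (B) = invoice 168865.47 + 2940.01 + duty 42216.37 = 214021.85
Difference = |199391.41 − 214021.85| = 14630.44

Supplier A is cheaper by EUR 14630.44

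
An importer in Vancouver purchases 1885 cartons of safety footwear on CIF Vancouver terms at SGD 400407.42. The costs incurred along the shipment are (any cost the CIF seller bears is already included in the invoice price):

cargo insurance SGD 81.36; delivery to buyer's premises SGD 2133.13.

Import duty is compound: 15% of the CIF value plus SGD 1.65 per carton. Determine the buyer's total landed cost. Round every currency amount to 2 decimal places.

CIF: the seller pays costs through ocean freight and marine insurance to the destination port.
Already in the invoice (seller's account under CIF): insurance — exclude.
The CIF price already equals the CIF value: 400407.42
Ad valorem component: 400407.42 × 15% = 60061.11
Specific component: 1885 × 1.65 = 3110.25
Import duty = 60061.11 + 3110.25 = 63171.36
Buyer bears: delivery 2133.13 + duty 63171.36 = 65304.49
Landed cost = invoice 400407.42 + 65304.49 = 465711.91

Total landed cost: SGD 465711.91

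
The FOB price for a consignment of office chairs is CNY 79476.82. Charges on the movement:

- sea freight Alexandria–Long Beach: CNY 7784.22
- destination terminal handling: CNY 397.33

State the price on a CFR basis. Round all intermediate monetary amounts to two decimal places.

CFR price: CNY 87261.04

Not relevant to the conversion: destination terminal — on the buyer under both terms; not part of either seller's price.
From FOB to CFR, the seller additionally bears: freight.
CFR price = 79476.82 + 7784.22 = 87261.04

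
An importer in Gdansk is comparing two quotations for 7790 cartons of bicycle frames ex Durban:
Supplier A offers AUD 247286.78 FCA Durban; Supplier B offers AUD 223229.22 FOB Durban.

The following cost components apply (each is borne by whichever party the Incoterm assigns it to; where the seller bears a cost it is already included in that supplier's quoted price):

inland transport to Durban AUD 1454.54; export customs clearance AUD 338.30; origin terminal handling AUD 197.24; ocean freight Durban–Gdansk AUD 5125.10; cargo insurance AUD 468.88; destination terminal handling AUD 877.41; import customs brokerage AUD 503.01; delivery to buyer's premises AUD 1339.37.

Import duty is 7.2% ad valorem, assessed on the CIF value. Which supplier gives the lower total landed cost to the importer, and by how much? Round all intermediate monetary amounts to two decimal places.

Supplier A (FCA):
CIF value = FCA price + origin terminal + freight + insurance = 247286.78 + 197.24 + 5125.10 + 468.88 = 253078.00
Import duty = 253078.00 × 7.2% = 18221.62
Buyer bears (A): 197.24 + 5125.10 + 468.88 + 877.41 + 503.01 + 1339.37 = 8511.01
Landed cost (A) = invoice 247286.78 + 8511.01 + duty 18221.62 = 274019.41
Supplier B (FOB):
CIF value = FOB price + freight + insurance = 223229.22 + 5125.10 + 468.88 = 228823.20
Import duty = 228823.20 × 7.2% = 16475.27
Buyer bears (B): 5125.10 + 468.88 + 877.41 + 503.01 + 1339.37 = 8313.77
Landed cost (B) = invoice 223229.22 + 8313.77 + duty 16475.27 = 248018.26
Difference = |274019.41 − 248018.26| = 26001.15

Supplier B is cheaper by AUD 26001.15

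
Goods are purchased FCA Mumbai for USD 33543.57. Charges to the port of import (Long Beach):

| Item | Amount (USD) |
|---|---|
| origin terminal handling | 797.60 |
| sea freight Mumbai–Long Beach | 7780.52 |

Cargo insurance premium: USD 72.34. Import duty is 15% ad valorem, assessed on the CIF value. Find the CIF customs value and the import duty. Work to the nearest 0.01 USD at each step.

CIF value: USD 42194.03; import duty: USD 6329.10

CIF = FCA price + pre-shipment costs + freight + insurance
CIF = 33543.57 + 797.60 + 7780.52 + 72.34 = 42194.03
Import duty = 42194.03 × 15% = 6329.10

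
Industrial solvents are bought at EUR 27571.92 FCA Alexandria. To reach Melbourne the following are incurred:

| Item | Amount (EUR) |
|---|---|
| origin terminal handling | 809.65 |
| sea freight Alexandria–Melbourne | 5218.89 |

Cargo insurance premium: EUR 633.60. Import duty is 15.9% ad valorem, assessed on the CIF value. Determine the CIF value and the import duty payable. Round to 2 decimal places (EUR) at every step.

CIF = FCA price + pre-shipment costs + freight + insurance
CIF = 27571.92 + 809.65 + 5218.89 + 633.60 = 34234.06
Import duty = 34234.06 × 15.9% = 5443.22

CIF value: EUR 34234.06; import duty: EUR 5443.22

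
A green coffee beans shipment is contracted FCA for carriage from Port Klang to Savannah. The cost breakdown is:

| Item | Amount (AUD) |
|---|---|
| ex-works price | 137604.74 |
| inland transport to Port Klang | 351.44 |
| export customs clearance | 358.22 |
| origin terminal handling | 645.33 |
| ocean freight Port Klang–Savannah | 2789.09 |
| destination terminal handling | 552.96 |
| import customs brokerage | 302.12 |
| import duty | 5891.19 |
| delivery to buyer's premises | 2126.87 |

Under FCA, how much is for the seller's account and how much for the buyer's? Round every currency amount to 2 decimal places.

Seller: AUD 138314.40; buyer: AUD 12307.56

FCA: the seller delivers export-cleared goods to the carrier; the buyer bears costs from that point.
Seller's account: goods 137604.74 + inland to port 351.44 + export clearance 358.22 = 138314.40
Buyer's account: origin terminal 645.33 + freight 2789.09 + destination terminal 552.96 + brokerage 302.12 + duty 5891.19 + delivery 2126.87 = 12307.56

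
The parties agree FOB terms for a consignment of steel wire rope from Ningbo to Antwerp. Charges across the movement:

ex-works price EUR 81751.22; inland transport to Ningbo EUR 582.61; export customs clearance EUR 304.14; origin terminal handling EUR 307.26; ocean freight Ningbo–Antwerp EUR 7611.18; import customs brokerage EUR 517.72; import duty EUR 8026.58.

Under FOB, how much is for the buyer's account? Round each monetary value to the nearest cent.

FOB: the seller bears costs until goods are on board at the origin port; the buyer bears freight, insurance and all costs thereafter.
Seller's account: goods 81751.22 + inland to port 582.61 + export clearance 304.14 + origin terminal 307.26 = 82945.23
Buyer's account: freight 7611.18 + brokerage 517.72 + duty 8026.58 = 16155.48

Buyer's account: EUR 16155.48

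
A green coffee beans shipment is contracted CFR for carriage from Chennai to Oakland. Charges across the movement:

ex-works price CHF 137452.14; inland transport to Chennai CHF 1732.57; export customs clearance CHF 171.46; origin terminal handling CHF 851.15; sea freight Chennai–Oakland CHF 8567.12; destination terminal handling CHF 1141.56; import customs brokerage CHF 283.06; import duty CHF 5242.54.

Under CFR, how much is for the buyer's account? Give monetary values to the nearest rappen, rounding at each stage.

CFR: the seller pays costs through ocean freight to the destination port, but not insurance.
Seller's account: goods 137452.14 + inland to port 1732.57 + export clearance 171.46 + origin terminal 851.15 + freight 8567.12 = 148774.44
Buyer's account: destination terminal 1141.56 + brokerage 283.06 + duty 5242.54 = 6667.16

Buyer's account: CHF 6667.16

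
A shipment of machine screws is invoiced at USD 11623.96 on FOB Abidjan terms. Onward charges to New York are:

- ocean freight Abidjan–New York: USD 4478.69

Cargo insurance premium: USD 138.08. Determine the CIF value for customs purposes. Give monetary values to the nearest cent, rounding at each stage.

CIF value: USD 16240.73

CIF = FOB price + freight + insurance
CIF = 11623.96 + 4478.69 + 138.08 = 16240.73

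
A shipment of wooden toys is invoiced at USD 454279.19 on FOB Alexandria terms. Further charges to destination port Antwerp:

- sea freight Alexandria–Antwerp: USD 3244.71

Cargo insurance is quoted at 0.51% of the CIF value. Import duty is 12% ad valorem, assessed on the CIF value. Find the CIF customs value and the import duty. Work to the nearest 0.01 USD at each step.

CIF value: USD 459869.23; import duty: USD 55184.31

Let C be the CIF value. C = FOB price + freight + 0.51% × C
C − 0.51% × C = 454279.19 + 3244.71
0.9949 × C = 457523.90
C = 457523.90 / 0.9949 = 459869.23
Insurance premium = 0.51% × 459869.23 = 2345.33
Import duty = 459869.23 × 12% = 55184.31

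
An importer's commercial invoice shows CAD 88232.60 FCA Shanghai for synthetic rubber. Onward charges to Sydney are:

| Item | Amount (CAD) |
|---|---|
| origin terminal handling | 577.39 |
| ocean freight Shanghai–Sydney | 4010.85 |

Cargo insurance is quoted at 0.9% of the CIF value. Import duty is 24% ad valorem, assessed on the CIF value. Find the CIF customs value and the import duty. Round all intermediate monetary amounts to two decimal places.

CIF value: CAD 93663.81; import duty: CAD 22479.31

Let C be the CIF value. C = FCA price + pre-shipment costs + freight + 0.9% × C
C − 0.9% × C = 88232.60 + 577.39 + 4010.85
0.991 × C = 92820.84
C = 92820.84 / 0.991 = 93663.81
Insurance premium = 0.9% × 93663.81 = 842.97
Import duty = 93663.81 × 24% = 22479.31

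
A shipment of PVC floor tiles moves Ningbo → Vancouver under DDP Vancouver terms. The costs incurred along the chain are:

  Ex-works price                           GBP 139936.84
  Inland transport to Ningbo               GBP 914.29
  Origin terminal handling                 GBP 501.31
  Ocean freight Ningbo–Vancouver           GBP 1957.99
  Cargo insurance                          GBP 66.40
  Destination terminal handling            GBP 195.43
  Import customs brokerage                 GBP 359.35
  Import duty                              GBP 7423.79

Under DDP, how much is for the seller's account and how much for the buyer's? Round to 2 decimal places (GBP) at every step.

DDP: the seller bears all costs including import duty.
Seller's account: goods 139936.84 + inland to port 914.29 + origin terminal 501.31 + freight 1957.99 + insurance 66.40 + destination terminal 195.43 + brokerage 359.35 + duty 7423.79 = 151355.40
Buyer's account: 0.00

Seller: GBP 151355.40; buyer: GBP 0.00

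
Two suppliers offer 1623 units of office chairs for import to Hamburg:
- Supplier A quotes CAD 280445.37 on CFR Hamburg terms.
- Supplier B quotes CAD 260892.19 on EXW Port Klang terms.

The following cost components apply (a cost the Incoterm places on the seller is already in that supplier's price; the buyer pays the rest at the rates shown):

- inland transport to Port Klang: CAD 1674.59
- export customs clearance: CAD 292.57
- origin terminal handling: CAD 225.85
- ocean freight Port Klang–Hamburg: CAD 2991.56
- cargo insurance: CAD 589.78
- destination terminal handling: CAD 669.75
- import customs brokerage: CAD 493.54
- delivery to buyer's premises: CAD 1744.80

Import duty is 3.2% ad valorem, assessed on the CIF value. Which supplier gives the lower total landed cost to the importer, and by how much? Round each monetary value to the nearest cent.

Supplier A (CFR):
CIF value = CFR price + insurance = 280445.37 + 589.78 = 281035.15
Import duty = 281035.15 × 3.2% = 8993.12
Buyer bears (A): 589.78 + 669.75 + 493.54 + 1744.80 = 3497.87
Landed cost (A) = invoice 280445.37 + 3497.87 + duty 8993.12 = 292936.36
Supplier B (EXW):
CIF value = EXW price + inland to port + export clearance + origin terminal + freight + insurance = 260892.19 + 1674.59 + 292.57 + 225.85 + 2991.56 + 589.78 = 266666.54
Import duty = 266666.54 × 3.2% = 8533.33
Buyer bears (B): 1674.59 + 292.57 + 225.85 + 2991.56 + 589.78 + 669.75 + 493.54 + 1744.80 = 8682.44
Landed cost (B) = invoice 260892.19 + 8682.44 + duty 8533.33 = 278107.96
Difference = |292936.36 − 278107.96| = 14828.40

Supplier B is cheaper by CAD 14828.40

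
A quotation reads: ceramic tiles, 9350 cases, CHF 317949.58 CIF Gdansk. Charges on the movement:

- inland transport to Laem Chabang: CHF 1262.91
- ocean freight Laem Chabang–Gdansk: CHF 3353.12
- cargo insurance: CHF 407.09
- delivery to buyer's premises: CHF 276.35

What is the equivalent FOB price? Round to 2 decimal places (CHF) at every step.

Not relevant to the conversion: inland to port — on the seller under both CIF and FOB; already in the CIF price and stays in the FOB price. delivery — on the buyer under both terms; not part of either seller's price.
From CIF to FOB, the seller no longer bears: freight, insurance.
FOB price = 317949.58 − 3353.12 − 407.09 = 314189.37

FOB price: CHF 314189.37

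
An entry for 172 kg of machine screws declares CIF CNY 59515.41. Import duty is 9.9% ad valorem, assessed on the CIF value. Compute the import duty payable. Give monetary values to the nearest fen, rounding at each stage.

Import duty: CNY 5892.03

Import duty = 59515.41 × 9.9% = 5892.03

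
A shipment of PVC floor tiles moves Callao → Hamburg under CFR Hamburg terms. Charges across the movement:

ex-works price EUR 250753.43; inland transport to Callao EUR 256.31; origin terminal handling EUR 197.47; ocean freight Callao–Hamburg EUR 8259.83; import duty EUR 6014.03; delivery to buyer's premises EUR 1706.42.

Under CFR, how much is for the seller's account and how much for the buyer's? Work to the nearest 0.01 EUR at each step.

CFR: the seller pays costs through ocean freight to the destination port, but not insurance.
Seller's account: goods 250753.43 + inland to port 256.31 + origin terminal 197.47 + freight 8259.83 = 259467.04
Buyer's account: duty 6014.03 + delivery 1706.42 = 7720.45

Seller: EUR 259467.04; buyer: EUR 7720.45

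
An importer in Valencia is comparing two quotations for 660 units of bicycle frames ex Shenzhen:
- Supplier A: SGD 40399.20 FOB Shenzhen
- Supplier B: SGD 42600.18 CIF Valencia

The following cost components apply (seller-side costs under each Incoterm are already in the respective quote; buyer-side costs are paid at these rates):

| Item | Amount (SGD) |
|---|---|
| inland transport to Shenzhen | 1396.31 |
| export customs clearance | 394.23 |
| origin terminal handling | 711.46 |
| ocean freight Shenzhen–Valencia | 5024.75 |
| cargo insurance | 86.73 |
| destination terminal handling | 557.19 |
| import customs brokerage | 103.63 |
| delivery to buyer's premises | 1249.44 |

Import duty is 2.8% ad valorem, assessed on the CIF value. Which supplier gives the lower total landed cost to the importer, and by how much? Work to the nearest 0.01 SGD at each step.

Supplier A (FOB):
CIF value = FOB price + freight + insurance = 40399.20 + 5024.75 + 86.73 = 45510.68
Import duty = 45510.68 × 2.8% = 1274.30
Buyer bears (A): 5024.75 + 86.73 + 557.19 + 103.63 + 1249.44 = 7021.74
Landed cost (A) = invoice 40399.20 + 7021.74 + duty 1274.30 = 48695.24
Supplier B (CIF):
The CIF price already equals the CIF value: 42600.18
Import duty = 42600.18 × 2.8% = 1192.81
Buyer bears (B): 557.19 + 103.63 + 1249.44 = 1910.26
Landed cost (B) = invoice 42600.18 + 1910.26 + duty 1192.81 = 45703.25
Difference = |48695.24 − 45703.25| = 2991.99

Supplier B is cheaper by SGD 2991.99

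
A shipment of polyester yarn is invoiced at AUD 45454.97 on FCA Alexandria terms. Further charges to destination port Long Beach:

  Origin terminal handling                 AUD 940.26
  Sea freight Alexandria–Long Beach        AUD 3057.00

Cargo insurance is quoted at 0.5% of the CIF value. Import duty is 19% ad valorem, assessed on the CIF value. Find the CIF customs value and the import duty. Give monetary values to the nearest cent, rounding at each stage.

CIF value: AUD 49700.73; import duty: AUD 9443.14

Let C be the CIF value. C = FCA price + pre-shipment costs + freight + 0.5% × C
C − 0.5% × C = 45454.97 + 940.26 + 3057.00
0.995 × C = 49452.23
C = 49452.23 / 0.995 = 49700.73
Insurance premium = 0.5% × 49700.73 = 248.50
Import duty = 49700.73 × 19% = 9443.14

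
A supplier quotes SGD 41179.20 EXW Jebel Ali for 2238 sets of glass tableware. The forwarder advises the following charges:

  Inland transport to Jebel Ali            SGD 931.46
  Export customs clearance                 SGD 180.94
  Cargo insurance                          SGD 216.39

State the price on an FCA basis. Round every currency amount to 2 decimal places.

FCA price: SGD 42291.60

Not relevant to the conversion: insurance — on the buyer under both terms; not part of either seller's price.
From EXW to FCA, the seller additionally bears: inland to port, export clearance.
FCA price = 41179.20 + 931.46 + 180.94 = 42291.60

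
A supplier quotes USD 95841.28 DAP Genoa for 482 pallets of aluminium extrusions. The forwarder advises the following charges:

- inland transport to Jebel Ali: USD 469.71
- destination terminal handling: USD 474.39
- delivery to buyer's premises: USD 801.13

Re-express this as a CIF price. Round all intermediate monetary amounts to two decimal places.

Not relevant to the conversion: inland to port — on the seller under both DAP and CIF; already in the DAP price and stays in the CIF price.
From DAP to CIF, the seller no longer bears: destination terminal, delivery.
CIF price = 95841.28 − 474.39 − 801.13 = 94565.76

CIF price: USD 94565.76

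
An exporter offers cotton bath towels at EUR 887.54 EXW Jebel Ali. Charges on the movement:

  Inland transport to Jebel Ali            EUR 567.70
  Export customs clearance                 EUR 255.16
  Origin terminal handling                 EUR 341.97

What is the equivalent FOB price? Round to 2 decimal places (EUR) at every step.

FOB price: EUR 2052.37

From EXW to FOB, the seller additionally bears: inland to port, export clearance, origin terminal.
FOB price = 887.54 + 567.70 + 255.16 + 341.97 = 2052.37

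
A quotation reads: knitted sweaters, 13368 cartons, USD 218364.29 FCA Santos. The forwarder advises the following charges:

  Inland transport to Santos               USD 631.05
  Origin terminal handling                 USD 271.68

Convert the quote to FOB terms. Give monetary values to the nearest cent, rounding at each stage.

Not relevant to the conversion: inland to port — on the seller under both FCA and FOB; already in the FCA price and stays in the FOB price.
From FCA to FOB, the seller additionally bears: origin terminal.
FOB price = 218364.29 + 271.68 = 218635.97

FOB price: USD 218635.97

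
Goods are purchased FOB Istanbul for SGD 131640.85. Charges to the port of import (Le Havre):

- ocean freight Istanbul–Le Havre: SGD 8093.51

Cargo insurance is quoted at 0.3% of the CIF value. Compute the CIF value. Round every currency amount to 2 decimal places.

CIF value: SGD 140154.82

Let C be the CIF value. C = FOB price + freight + 0.3% × C
C − 0.3% × C = 131640.85 + 8093.51
0.997 × C = 139734.36
C = 139734.36 / 0.997 = 140154.82
Insurance premium = 0.3% × 140154.82 = 420.46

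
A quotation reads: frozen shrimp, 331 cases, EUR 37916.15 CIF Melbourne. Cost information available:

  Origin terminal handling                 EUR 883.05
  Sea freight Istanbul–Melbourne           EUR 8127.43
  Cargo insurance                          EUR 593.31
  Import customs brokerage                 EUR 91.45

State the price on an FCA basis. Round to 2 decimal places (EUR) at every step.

FCA price: EUR 28312.36

Not relevant to the conversion: brokerage — on the buyer under both terms; not part of either seller's price.
From CIF to FCA, the seller no longer bears: origin terminal, freight, insurance.
FCA price = 37916.15 − 883.05 − 8127.43 − 593.31 = 28312.36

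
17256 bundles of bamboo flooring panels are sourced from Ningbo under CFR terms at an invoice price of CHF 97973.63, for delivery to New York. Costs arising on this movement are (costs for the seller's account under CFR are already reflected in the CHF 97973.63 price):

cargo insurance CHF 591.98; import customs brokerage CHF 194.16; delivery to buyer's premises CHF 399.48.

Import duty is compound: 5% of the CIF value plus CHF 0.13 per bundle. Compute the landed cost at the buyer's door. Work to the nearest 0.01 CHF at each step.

Total landed cost: CHF 106330.81

CFR: the seller pays costs through ocean freight to the destination port, but not insurance.
CIF value = CFR price + insurance = 97973.63 + 591.98 = 98565.61
Ad valorem component: 98565.61 × 5% = 4928.28
Specific component: 17256 × 0.13 = 2243.28
Import duty = 4928.28 + 2243.28 = 7171.56
Buyer bears: insurance 591.98 + brokerage 194.16 + delivery 399.48 + duty 7171.56 = 8357.18
Landed cost = invoice 97973.63 + 8357.18 = 106330.81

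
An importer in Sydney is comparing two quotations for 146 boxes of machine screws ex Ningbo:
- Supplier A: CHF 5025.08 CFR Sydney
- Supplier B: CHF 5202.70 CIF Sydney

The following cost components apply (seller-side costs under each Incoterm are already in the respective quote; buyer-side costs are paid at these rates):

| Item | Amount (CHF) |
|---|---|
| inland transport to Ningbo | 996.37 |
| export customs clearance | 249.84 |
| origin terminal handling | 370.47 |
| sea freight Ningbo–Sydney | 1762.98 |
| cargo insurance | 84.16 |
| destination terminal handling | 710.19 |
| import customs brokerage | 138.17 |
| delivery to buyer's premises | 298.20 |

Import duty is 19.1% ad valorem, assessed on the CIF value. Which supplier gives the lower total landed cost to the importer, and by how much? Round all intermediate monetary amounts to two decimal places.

Supplier A (CFR):
CIF value = CFR price + insurance = 5025.08 + 84.16 = 5109.24
Import duty = 5109.24 × 19.1% = 975.86
Buyer bears (A): 84.16 + 710.19 + 138.17 + 298.20 = 1230.72
Landed cost (A) = invoice 5025.08 + 1230.72 + duty 975.86 = 7231.66
Supplier B (CIF):
The CIF price already equals the CIF value: 5202.70
Import duty = 5202.70 × 19.1% = 993.72
Buyer bears (B): 710.19 + 138.17 + 298.20 = 1146.56
Landed cost (B) = invoice 5202.70 + 1146.56 + duty 993.72 = 7342.98
Difference = |7231.66 − 7342.98| = 111.32

Supplier A is cheaper by CHF 111.32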